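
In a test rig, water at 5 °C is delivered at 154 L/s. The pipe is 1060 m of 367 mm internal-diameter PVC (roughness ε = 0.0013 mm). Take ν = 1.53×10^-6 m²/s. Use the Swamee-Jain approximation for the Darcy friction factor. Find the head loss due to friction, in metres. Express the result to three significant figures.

V = 4Q/(πD²) = 4·0.154/(π·0.367²) = 1.456 m/s
Re = VD/ν = 1.456·0.367/1.53×10^-6 = 3.49×10^5 → turbulent
ε/D = 0.0013/367 = 3.54×10^-6
Swamee-Jain: f = 0.01402
h_f = f(L/D)V²/(2g) = 0.01402·(1060/0.367)·1.456²/(2·9.81) = 4.374 m

h_f ≈ 4.37 m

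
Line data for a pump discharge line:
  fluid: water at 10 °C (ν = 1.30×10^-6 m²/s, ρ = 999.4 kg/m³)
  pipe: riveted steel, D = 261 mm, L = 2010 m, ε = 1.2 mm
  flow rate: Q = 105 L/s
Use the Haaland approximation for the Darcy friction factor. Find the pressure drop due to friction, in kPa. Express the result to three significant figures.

V = 4Q/(πD²) = 4·0.105/(π·0.261²) = 1.963 m/s
Re = VD/ν = 1.963·0.261/1.30×10^-6 = 3.94×10^5 → turbulent
ε/D = 1.2/261 = 0.00460
Haaland: f = 0.02990
h_f = f(L/D)V²/(2g) = 0.02990·(2010/0.261)·1.963²/(2·9.81) = 45.21 m
Δp = ρg·h_f = 999.4·9.81·45.21 = 443.2 kPa

Δp ≈ 443 kPa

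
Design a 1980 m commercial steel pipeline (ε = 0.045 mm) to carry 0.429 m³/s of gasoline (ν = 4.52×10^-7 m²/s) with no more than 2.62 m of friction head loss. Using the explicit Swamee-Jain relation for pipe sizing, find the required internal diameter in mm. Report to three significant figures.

Swamee-Jain (Type III): D = 0.66·[ε^1.25·(LQ²/(gh_f))^4.75 + ν·Q^9.4·(L/(gh_f))^5.2]^0.04
LQ²/(gh_f) = 14.18; L/(gh_f) = 77.04
Term 1 = ε^1.25·(…)^4.75 = 1.09; Term 2 = ν·Q^9.4·(…)^5.2 = 1.03
D = 0.66·(1.09 + 1.03)^0.04 = 0.6801 m = 680 mm
Check: V = 1.18 m/s, Re = 1.78×10^6, f = 0.01234, h_f = 2.55 m ≈ 2.62 m ✓

D ≈ 680 mm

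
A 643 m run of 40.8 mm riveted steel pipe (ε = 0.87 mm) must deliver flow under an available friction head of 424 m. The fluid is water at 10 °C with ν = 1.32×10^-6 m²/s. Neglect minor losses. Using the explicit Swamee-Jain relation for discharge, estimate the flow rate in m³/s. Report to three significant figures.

Swamee-Jain (Type II): Q = -0.965·√(gD⁵h_f/L)·ln[ε/(3.7D) + √(3.17ν²L/(gD³h_f))]
√(gD⁵h_f/L) = √(9.81·0.0408⁵·424/643) = 8.552×10^-4
ε/(3.7D) = 0.00576; √(3.17ν²L/(gD³h_f)) = 1.12×10^-4
Q = -0.965·8.552×10^-4·ln(0.005875) = 0.004239 m³/s
Check: V = 3.24 m/s, Re = 1.00×10^5, f = 0.05046, h_f = 426 m ≈ 424 m ✓

Q ≈ 0.00424 m³/s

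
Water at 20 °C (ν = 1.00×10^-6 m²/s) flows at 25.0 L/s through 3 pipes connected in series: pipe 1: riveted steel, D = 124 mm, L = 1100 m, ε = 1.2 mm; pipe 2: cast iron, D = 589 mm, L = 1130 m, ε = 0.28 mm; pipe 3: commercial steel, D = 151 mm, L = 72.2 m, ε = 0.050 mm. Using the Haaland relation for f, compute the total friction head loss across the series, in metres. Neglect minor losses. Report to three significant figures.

Pipe 1: V = 2.070 m/s, Re = 2.57×10^5, ε/D = 0.00968, f = 0.03779, h_1 = f(L/D)V²/2g = 73.22 m
Pipe 2: V = 0.09175 m/s, Re = 5.40×10^4, ε/D = 4.75×10^-4, f = 0.02188, h_2 = f(L/D)V²/2g = 0.01802 m
Pipe 3: V = 1.396 m/s, Re = 2.11×10^5, ε/D = 3.31×10^-4, f = 0.01760, h_3 = f(L/D)V²/2g = 0.8357 m
Series → Q common, losses add: H = Σh = 74.07 m

H ≈ 74.1 m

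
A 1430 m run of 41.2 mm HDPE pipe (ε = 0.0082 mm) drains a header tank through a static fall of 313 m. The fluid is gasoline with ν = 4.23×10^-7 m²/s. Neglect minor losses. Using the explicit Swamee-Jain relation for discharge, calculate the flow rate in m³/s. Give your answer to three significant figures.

Q ≈ 0.00442 m³/s

Swamee-Jain (Type II): Q = -0.965·√(gD⁵h_f/L)·ln[ε/(3.7D) + √(3.17ν²L/(gD³h_f))]
√(gD⁵h_f/L) = √(9.81·0.0412⁵·313/1430) = 5.049×10^-4
ε/(3.7D) = 5.38×10^-5; √(3.17ν²L/(gD³h_f)) = 6.15×10^-5
Q = -0.965·5.049×10^-4·ln(1.153×10^-4) = 0.004418 m³/s
Check: V = 3.31 m/s, Re = 3.23×10^5, f = 0.01617, h_f = 314 m ≈ 313 m ✓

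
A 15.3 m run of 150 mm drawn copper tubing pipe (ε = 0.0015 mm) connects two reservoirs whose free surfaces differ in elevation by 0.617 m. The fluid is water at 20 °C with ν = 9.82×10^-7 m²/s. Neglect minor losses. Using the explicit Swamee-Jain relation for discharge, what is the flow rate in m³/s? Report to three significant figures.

Swamee-Jain (Type II): Q = -0.965·√(gD⁵h_f/L)·ln[ε/(3.7D) + √(3.17ν²L/(gD³h_f))]
√(gD⁵h_f/L) = √(9.81·0.150⁵·0.617/15.3) = 0.005481
ε/(3.7D) = 2.70×10^-6; √(3.17ν²L/(gD³h_f)) = 4.78×10^-5
Q = -0.965·0.005481·ln(5.055×10^-5) = 0.05232 m³/s
Check: V = 2.96 m/s, Re = 4.52×10^5, f = 0.01348, h_f = 0.614 m ≈ 0.617 m ✓

Q ≈ 0.0523 m³/s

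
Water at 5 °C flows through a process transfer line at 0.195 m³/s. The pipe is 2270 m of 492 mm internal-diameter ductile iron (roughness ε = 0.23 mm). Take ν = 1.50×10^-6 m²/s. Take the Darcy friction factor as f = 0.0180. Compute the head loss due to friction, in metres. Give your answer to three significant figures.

h_f ≈ 4.45 m

V = 4Q/(πD²) = 4·0.195/(π·0.492²) = 1.026 m/s
h_f = f(L/D)V²/(2g) = 0.01800·(2270/0.492)·1.026²/(2·9.81) = 4.453 m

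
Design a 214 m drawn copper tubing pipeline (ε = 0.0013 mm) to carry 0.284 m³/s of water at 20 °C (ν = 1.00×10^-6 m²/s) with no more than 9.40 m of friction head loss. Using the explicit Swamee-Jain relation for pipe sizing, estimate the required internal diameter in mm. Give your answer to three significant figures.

Swamee-Jain (Type III): D = 0.66·[ε^1.25·(LQ²/(gh_f))^4.75 + ν·Q^9.4·(L/(gh_f))^5.2]^0.04
LQ²/(gh_f) = 0.1872; L/(gh_f) = 2.321
Term 1 = ε^1.25·(…)^4.75 = 1.53×10^-11; Term 2 = ν·Q^9.4·(…)^5.2 = 5.79×10^-10
D = 0.66·(1.53×10^-11 + 5.79×10^-10)^0.04 = 0.2822 m = 282 mm
Check: V = 4.54 m/s, Re = 1.28×10^6, f = 0.01127, h_f = 8.99 m ≈ 9.40 m ✓

D ≈ 282 mm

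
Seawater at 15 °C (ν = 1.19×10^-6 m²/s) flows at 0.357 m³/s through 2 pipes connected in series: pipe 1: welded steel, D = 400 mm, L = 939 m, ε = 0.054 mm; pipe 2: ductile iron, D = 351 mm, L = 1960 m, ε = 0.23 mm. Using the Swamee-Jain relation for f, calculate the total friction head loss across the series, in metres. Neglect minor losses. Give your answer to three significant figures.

H ≈ 84.2 m

Pipe 1: V = 2.841 m/s, Re = 9.55×10^5, ε/D = 1.35×10^-4, f = 0.01404, h_1 = f(L/D)V²/2g = 13.56 m
Pipe 2: V = 3.689 m/s, Re = 1.09×10^6, ε/D = 6.55×10^-4, f = 0.01823, h_2 = f(L/D)V²/2g = 70.64 m
Series → Q common, losses add: H = Σh = 84.20 m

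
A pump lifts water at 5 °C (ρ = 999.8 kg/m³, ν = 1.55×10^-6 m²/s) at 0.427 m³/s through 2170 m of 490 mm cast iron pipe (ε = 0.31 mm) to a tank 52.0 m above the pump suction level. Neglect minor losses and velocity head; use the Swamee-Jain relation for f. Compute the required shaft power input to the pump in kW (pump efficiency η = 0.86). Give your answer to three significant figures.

V = 4Q/(πD²) = 2.264 m/s; Re = 7.16×10^5; ε/D = 6.33×10^-4; f = 0.01831
h_f = f(L/D)V²/2g = 21.19 m
Total head H = z + h_f = 52.0 + 21.19 = 73.19 m
P_hyd = ρgQH = 999.8·9.81·0.427·73.19 = 306.5 kW
P_shaft = P_hyd/η = 306.5/0.86 = 356.4 kW

P_shaft ≈ 356 kW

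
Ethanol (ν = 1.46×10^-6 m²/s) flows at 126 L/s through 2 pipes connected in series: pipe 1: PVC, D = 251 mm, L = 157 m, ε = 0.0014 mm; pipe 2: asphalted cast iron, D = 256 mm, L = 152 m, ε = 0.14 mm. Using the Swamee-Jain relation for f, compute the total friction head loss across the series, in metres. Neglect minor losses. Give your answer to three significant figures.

H ≈ 6.09 m

Pipe 1: V = 2.546 m/s, Re = 4.38×10^5, ε/D = 5.58×10^-6, f = 0.01349, h_1 = f(L/D)V²/2g = 2.789 m
Pipe 2: V = 2.448 m/s, Re = 4.29×10^5, ε/D = 5.47×10^-4, f = 0.01820, h_2 = f(L/D)V²/2g = 3.301 m
Series → Q common, losses add: H = Σh = 6.090 m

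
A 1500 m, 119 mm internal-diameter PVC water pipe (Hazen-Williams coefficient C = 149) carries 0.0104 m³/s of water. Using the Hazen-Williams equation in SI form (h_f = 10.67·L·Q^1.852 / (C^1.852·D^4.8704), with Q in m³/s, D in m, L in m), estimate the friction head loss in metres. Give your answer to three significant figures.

h_f = 10.67·1500·0.0104^1.852 / (149^1.852·0.119^4.8704) = 10.22 m

h_f ≈ 10.2 m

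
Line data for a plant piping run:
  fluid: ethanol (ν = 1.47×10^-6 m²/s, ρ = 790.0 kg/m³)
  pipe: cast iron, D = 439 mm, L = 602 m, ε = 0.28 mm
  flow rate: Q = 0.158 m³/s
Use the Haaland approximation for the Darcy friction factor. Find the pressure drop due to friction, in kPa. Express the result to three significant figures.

V = 4Q/(πD²) = 4·0.158/(π·0.439²) = 1.044 m/s
Re = VD/ν = 1.044·0.439/1.47×10^-6 = 3.12×10^5 → turbulent
ε/D = 0.28/439 = 6.38×10^-4
Haaland: f = 0.01879
h_f = f(L/D)V²/(2g) = 0.01879·(602/0.439)·1.044²/(2·9.81) = 1.431 m
Δp = ρg·h_f = 790.0·9.81·1.431 = 11.09 kPa

Δp ≈ 11.1 kPa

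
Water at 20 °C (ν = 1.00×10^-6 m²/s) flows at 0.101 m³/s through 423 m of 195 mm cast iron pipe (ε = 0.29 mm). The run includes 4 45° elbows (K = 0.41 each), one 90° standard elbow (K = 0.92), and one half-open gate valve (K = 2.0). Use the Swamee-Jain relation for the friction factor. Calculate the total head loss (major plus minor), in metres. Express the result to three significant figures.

H_L ≈ 30.6 m

V = 4Q/(πD²) = 3.382 m/s; V²/2g = 0.5829 m
Re = 6.59×10^5, ε/D = 0.00149 → f = 0.02213 (Swamee-Jain)
Major: h_f = f(L/D)·V²/2g = 0.02213·2169·0.5829 = 27.98 m
Minor: ΣK = 4.56; h_m = ΣK·V²/2g = 2.658 m
Total H_L = 27.98 + 2.658 = 30.64 m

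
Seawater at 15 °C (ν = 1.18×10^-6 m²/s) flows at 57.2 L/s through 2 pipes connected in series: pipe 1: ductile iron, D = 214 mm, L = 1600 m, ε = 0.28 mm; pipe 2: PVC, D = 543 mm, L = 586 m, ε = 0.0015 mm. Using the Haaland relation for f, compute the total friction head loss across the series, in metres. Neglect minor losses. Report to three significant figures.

H ≈ 21.0 m

Pipe 1: V = 1.590 m/s, Re = 2.88×10^5, ε/D = 0.00131, f = 0.02176, h_1 = f(L/D)V²/2g = 20.97 m
Pipe 2: V = 0.2470 m/s, Re = 1.14×10^5, ε/D = 2.76×10^-6, f = 0.01737, h_2 = f(L/D)V²/2g = 0.05828 m
Series → Q common, losses add: H = Σh = 21.03 m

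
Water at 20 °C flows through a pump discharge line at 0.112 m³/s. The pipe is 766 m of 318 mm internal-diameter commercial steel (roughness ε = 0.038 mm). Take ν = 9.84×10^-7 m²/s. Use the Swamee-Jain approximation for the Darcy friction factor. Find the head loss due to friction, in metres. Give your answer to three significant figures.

h_f ≈ 3.62 m

V = 4Q/(πD²) = 4·0.112/(π·0.318²) = 1.410 m/s
Re = VD/ν = 1.410·0.318/9.84×10^-7 = 4.56×10^5 → turbulent
ε/D = 0.038/318 = 1.19×10^-4
Swamee-Jain: f = 0.01484
h_f = f(L/D)V²/(2g) = 0.01484·(766/0.318)·1.410²/(2·9.81) = 3.623 m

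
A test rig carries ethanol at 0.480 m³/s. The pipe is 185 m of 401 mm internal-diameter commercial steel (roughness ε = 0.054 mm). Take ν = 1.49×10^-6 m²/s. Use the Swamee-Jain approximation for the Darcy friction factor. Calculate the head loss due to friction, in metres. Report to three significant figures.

V = 4Q/(πD²) = 4·0.480/(π·0.401²) = 3.801 m/s
Re = VD/ν = 3.801·0.401/1.49×10^-6 = 1.02×10^6 → turbulent
ε/D = 0.054/401 = 1.35×10^-4
Swamee-Jain: f = 0.01397
h_f = f(L/D)V²/(2g) = 0.01397·(185/0.401)·3.801²/(2·9.81) = 4.744 m

h_f ≈ 4.74 m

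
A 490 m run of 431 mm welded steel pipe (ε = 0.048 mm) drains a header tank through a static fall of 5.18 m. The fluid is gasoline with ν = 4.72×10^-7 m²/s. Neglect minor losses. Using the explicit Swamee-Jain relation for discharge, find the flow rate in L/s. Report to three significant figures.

Swamee-Jain (Type II): Q = -0.965·√(gD⁵h_f/L)·ln[ε/(3.7D) + √(3.17ν²L/(gD³h_f))]
√(gD⁵h_f/L) = √(9.81·0.431⁵·5.18/490) = 0.03927
ε/(3.7D) = 3.01×10^-5; √(3.17ν²L/(gD³h_f)) = 9.22×10^-6
Q = -0.965·0.03927·ln(3.932×10^-5) = 0.3844 m³/s
Check: V = 2.63 m/s, Re = 2.41×10^6, f = 0.01296, h_f = 5.21 m ≈ 5.18 m ✓

Q ≈ 384 L/s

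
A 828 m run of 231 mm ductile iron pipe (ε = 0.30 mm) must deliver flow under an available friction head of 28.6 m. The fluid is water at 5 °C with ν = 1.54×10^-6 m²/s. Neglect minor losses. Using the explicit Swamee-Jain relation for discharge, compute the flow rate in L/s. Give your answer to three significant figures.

Swamee-Jain (Type II): Q = -0.965·√(gD⁵h_f/L)·ln[ε/(3.7D) + √(3.17ν²L/(gD³h_f))]
√(gD⁵h_f/L) = √(9.81·0.231⁵·28.6/828) = 0.01493
ε/(3.7D) = 3.51×10^-4; √(3.17ν²L/(gD³h_f)) = 4.24×10^-5
Q = -0.965·0.01493·ln(3.934×10^-4) = 0.1130 m³/s
Check: V = 2.70 m/s, Re = 4.04×10^5, f = 0.02169, h_f = 28.8 m ≈ 28.6 m ✓

Q ≈ 113 L/s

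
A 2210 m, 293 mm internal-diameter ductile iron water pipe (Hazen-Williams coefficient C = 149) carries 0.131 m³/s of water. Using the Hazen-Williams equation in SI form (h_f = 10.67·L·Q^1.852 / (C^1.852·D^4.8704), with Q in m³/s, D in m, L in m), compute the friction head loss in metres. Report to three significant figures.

h_f = 10.67·2210·0.131^1.852 / (149^1.852·0.293^4.8704) = 20.40 m

h_f ≈ 20.4 m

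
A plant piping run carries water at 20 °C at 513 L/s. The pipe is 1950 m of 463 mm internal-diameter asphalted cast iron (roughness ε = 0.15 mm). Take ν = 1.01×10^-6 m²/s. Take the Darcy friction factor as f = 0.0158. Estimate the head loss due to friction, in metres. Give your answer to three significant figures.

V = 4Q/(πD²) = 4·0.513/(π·0.463²) = 3.047 m/s
h_f = f(L/D)V²/(2g) = 0.01580·(1950/0.463)·3.047²/(2·9.81) = 31.49 m

h_f ≈ 31.5 m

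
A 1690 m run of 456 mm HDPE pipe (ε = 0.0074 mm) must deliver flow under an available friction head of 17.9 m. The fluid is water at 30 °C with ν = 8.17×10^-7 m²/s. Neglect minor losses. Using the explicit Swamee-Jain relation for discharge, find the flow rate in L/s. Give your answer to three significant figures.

Swamee-Jain (Type II): Q = -0.965·√(gD⁵h_f/L)·ln[ε/(3.7D) + √(3.17ν²L/(gD³h_f))]
√(gD⁵h_f/L) = √(9.81·0.456⁵·17.9/1690) = 0.04526
ε/(3.7D) = 4.39×10^-6; √(3.17ν²L/(gD³h_f)) = 1.47×10^-5
Q = -0.965·0.04526·ln(1.904×10^-5) = 0.4747 m³/s
Check: V = 2.91 m/s, Re = 1.62×10^6, f = 0.01123, h_f = 17.9 m ≈ 17.9 m ✓

Q ≈ 475 L/s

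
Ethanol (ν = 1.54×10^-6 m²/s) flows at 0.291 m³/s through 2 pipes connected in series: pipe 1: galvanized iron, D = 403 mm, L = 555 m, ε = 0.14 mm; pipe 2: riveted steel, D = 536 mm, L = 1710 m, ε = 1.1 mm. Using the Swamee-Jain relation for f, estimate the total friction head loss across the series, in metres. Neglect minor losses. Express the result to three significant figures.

H ≈ 12.6 m

Pipe 1: V = 2.281 m/s, Re = 5.97×10^5, ε/D = 3.47×10^-4, f = 0.01656, h_1 = f(L/D)V²/2g = 6.050 m
Pipe 2: V = 1.290 m/s, Re = 4.49×10^5, ε/D = 0.00205, f = 0.02410, h_2 = f(L/D)V²/2g = 6.518 m
Series → Q common, losses add: H = Σh = 12.57 m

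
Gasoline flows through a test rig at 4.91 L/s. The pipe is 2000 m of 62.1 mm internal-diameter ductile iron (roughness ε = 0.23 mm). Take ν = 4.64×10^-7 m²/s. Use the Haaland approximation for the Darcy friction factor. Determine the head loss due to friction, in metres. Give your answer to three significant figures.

V = 4Q/(πD²) = 4·0.00491/(π·0.0621²) = 1.621 m/s
Re = VD/ν = 1.621·0.0621/4.64×10^-7 = 2.17×10^5 → turbulent
ε/D = 0.23/62.1 = 0.00370
Haaland: f = 0.02832
h_f = f(L/D)V²/(2g) = 0.02832·(2000/0.0621)·1.621²/(2·9.81) = 122.2 m

h_f ≈ 122 m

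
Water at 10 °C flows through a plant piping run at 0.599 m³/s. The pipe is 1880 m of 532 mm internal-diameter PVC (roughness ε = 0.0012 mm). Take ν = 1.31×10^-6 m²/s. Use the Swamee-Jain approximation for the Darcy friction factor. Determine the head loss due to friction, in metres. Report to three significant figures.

h_f ≈ 15.0 m

V = 4Q/(πD²) = 4·0.599/(π·0.532²) = 2.695 m/s
Re = VD/ν = 2.695·0.532/1.31×10^-6 = 1.09×10^6 → turbulent
ε/D = 0.0012/532 = 2.26×10^-6
Swamee-Jain: f = 0.01149
h_f = f(L/D)V²/(2g) = 0.01149·(1880/0.532)·2.695²/(2·9.81) = 15.03 m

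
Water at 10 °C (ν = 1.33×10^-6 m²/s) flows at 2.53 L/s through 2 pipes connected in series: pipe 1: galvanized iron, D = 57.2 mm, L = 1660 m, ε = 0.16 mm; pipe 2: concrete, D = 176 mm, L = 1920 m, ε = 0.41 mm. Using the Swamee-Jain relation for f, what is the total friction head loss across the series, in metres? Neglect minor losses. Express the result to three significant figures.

H ≈ 41.7 m

Pipe 1: V = 0.9846 m/s, Re = 4.23×10^4, ε/D = 0.00280, f = 0.02893, h_1 = f(L/D)V²/2g = 41.48 m
Pipe 2: V = 0.1040 m/s, Re = 1.38×10^4, ε/D = 0.00233, f = 0.03266, h_2 = f(L/D)V²/2g = 0.1964 m
Series → Q common, losses add: H = Σh = 41.68 m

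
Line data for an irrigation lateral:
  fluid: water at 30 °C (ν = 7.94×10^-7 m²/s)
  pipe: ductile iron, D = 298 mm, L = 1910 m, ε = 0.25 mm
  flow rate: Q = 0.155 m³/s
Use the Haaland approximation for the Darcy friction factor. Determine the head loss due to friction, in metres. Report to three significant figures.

h_f ≈ 31.0 m

V = 4Q/(πD²) = 4·0.155/(π·0.298²) = 2.222 m/s
Re = VD/ν = 2.222·0.298/7.94×10^-7 = 8.34×10^5 → turbulent
ε/D = 0.25/298 = 8.39×10^-4
Haaland: f = 0.01922
h_f = f(L/D)V²/(2g) = 0.01922·(1910/0.298)·2.222²/(2·9.81) = 31.01 m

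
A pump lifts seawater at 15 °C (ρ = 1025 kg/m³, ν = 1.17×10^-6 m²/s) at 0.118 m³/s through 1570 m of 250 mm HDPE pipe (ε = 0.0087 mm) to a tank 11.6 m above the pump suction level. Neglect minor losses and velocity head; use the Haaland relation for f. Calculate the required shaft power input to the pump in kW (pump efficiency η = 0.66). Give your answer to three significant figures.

P_shaft ≈ 65.5 kW

V = 4Q/(πD²) = 2.404 m/s; Re = 5.14×10^5; ε/D = 3.48×10^-5; f = 0.01343
h_f = f(L/D)V²/2g = 24.84 m
Total head H = z + h_f = 11.6 + 24.84 = 36.44 m
P_hyd = ρgQH = 1025·9.81·0.118·36.44 = 43.24 kW
P_shaft = P_hyd/η = 43.24/0.66 = 65.51 kW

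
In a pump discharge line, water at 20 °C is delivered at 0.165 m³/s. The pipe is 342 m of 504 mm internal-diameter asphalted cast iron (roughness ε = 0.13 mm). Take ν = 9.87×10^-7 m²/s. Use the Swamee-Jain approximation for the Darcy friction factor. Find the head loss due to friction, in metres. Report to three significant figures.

h_f ≈ 0.384 m

V = 4Q/(πD²) = 4·0.165/(π·0.504²) = 0.8271 m/s
Re = VD/ν = 0.8271·0.504/9.87×10^-7 = 4.22×10^5 → turbulent
ε/D = 0.13/504 = 2.58×10^-4
Swamee-Jain: f = 0.01624
h_f = f(L/D)V²/(2g) = 0.01624·(342/0.504)·0.8271²/(2·9.81) = 0.3843 m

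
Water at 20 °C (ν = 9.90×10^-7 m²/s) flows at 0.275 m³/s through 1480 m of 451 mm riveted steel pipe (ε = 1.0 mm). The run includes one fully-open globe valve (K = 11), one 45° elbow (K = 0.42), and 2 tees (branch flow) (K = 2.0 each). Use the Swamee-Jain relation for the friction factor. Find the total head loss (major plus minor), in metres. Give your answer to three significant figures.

H_L ≈ 14.4 m

V = 4Q/(πD²) = 1.721 m/s; V²/2g = 0.1510 m
Re = 7.84×10^5, ε/D = 0.00222 → f = 0.02438 (Swamee-Jain)
Major: h_f = f(L/D)·V²/2g = 0.02438·3282·0.1510 = 12.08 m
Minor: ΣK = 15.4; h_m = ΣK·V²/2g = 2.329 m
Total H_L = 12.08 + 2.329 = 14.41 m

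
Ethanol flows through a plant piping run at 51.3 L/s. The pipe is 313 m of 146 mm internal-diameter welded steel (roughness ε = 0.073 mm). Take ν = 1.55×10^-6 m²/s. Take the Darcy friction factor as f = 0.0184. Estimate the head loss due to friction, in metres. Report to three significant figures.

h_f ≈ 18.9 m

V = 4Q/(πD²) = 4·0.0513/(π·0.146²) = 3.064 m/s
h_f = f(L/D)V²/(2g) = 0.01840·(313/0.146)·3.064²/(2·9.81) = 18.88 m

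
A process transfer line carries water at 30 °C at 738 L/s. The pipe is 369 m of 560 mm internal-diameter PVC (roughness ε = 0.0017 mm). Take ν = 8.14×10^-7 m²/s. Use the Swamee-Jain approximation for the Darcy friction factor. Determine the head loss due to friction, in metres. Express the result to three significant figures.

V = 4Q/(πD²) = 4·0.738/(π·0.560²) = 2.996 m/s
Re = VD/ν = 2.996·0.560/8.14×10^-7 = 2.06×10^6 → turbulent
ε/D = 0.0017/560 = 3.04×10^-6
Swamee-Jain: f = 0.01043
h_f = f(L/D)V²/(2g) = 0.01043·(369/0.560)·2.996²/(2·9.81) = 3.146 m

h_f ≈ 3.15 m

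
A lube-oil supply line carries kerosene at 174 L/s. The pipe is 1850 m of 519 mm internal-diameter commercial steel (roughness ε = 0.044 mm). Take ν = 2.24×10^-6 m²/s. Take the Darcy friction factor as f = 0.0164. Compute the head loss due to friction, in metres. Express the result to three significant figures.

V = 4Q/(πD²) = 4·0.174/(π·0.519²) = 0.8225 m/s
h_f = f(L/D)V²/(2g) = 0.01640·(1850/0.519)·0.8225²/(2·9.81) = 2.016 m

h_f ≈ 2.02 m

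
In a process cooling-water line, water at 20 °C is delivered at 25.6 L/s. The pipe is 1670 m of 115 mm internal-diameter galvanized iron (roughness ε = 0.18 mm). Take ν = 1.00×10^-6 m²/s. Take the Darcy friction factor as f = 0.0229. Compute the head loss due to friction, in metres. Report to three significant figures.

h_f ≈ 103 m

V = 4Q/(πD²) = 4·0.0256/(π·0.115²) = 2.465 m/s
h_f = f(L/D)V²/(2g) = 0.02290·(1670/0.115)·2.465²/(2·9.81) = 103.0 m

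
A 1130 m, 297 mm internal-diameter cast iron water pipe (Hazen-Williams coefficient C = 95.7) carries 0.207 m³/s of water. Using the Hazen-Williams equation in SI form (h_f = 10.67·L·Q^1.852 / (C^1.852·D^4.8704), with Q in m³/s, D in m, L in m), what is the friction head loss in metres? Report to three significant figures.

h_f ≈ 51.7 m

h_f = 10.67·1130·0.207^1.852 / (95.7^1.852·0.297^4.8704) = 51.72 m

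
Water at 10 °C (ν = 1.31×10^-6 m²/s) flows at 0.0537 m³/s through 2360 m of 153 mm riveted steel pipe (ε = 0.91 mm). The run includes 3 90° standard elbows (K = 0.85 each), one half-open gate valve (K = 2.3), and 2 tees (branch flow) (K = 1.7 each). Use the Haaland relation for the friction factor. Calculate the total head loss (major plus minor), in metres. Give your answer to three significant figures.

H_L ≈ 220 m

V = 4Q/(πD²) = 2.921 m/s; V²/2g = 0.4348 m
Re = 3.41×10^5, ε/D = 0.00595 → f = 0.03232 (Haaland)
Major: h_f = f(L/D)·V²/2g = 0.03232·15425·0.4348 = 216.8 m
Minor: ΣK = 8.25; h_m = ΣK·V²/2g = 3.587 m
Total H_L = 216.8 + 3.587 = 220.4 m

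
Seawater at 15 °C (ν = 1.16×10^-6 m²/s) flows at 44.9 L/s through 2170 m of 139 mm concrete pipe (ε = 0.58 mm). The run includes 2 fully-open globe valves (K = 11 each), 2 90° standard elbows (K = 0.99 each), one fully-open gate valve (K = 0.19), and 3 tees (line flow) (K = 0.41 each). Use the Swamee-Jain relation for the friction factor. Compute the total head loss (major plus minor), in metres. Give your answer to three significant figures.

H_L ≈ 215 m

V = 4Q/(πD²) = 2.959 m/s; V²/2g = 0.4462 m
Re = 3.55×10^5, ε/D = 0.00417 → f = 0.02920 (Swamee-Jain)
Major: h_f = f(L/D)·V²/2g = 0.02920·15612·0.4462 = 203.4 m
Minor: ΣK = 25.4; h_m = ΣK·V²/2g = 11.33 m
Total H_L = 203.4 + 11.33 = 214.8 m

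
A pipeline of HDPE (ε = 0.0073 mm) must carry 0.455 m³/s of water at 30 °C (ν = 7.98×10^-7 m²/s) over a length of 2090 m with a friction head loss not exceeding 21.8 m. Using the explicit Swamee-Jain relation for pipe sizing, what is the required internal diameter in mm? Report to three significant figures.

Swamee-Jain (Type III): D = 0.66·[ε^1.25·(LQ²/(gh_f))^4.75 + ν·Q^9.4·(L/(gh_f))^5.2]^0.04
LQ²/(gh_f) = 2.023; L/(gh_f) = 9.773
Term 1 = ε^1.25·(…)^4.75 = 1.08×10^-5; Term 2 = ν·Q^9.4·(…)^5.2 = 6.85×10^-5
D = 0.66·(1.08×10^-5 + 6.85×10^-5)^0.04 = 0.4524 m = 452 mm
Check: V = 2.83 m/s, Re = 1.60×10^6, f = 0.01125, h_f = 21.2 m ≈ 21.8 m ✓

D ≈ 452 mm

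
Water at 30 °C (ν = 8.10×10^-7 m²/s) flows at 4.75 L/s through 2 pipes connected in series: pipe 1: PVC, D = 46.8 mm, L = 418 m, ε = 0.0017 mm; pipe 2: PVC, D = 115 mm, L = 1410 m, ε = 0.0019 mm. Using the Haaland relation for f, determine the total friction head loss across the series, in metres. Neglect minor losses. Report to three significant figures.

H ≈ 59.5 m

Pipe 1: V = 2.761 m/s, Re = 1.60×10^5, ε/D = 3.63×10^-5, f = 0.01641, h_1 = f(L/D)V²/2g = 56.95 m
Pipe 2: V = 0.4573 m/s, Re = 6.49×10^4, ε/D = 1.65×10^-5, f = 0.01959, h_2 = f(L/D)V²/2g = 2.561 m
Series → Q common, losses add: H = Σh = 59.51 m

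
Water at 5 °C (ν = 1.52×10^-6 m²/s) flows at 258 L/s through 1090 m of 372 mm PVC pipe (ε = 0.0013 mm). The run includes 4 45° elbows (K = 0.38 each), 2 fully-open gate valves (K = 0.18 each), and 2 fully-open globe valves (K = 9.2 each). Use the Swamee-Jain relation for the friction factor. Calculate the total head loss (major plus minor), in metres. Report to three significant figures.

V = 4Q/(πD²) = 2.374 m/s; V²/2g = 0.2872 m
Re = 5.81×10^5, ε/D = 3.49×10^-6 → f = 0.01281 (Swamee-Jain)
Major: h_f = f(L/D)·V²/2g = 0.01281·2930·0.2872 = 10.78 m
Minor: ΣK = 20.3; h_m = ΣK·V²/2g = 5.824 m
Total H_L = 10.78 + 5.824 = 16.60 m

H_L ≈ 16.6 m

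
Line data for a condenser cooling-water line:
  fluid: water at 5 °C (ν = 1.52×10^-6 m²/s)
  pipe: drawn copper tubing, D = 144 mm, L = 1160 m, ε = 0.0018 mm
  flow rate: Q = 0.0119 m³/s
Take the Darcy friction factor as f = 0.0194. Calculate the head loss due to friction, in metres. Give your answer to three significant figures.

V = 4Q/(πD²) = 4·0.0119/(π·0.144²) = 0.7307 m/s
h_f = f(L/D)V²/(2g) = 0.01940·(1160/0.144)·0.7307²/(2·9.81) = 4.253 m

h_f ≈ 4.25 m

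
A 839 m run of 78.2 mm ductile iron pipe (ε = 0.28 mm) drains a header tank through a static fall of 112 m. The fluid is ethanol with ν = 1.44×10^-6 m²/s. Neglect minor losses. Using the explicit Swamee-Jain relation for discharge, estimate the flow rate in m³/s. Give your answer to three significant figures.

Q ≈ 0.0129 m³/s

Swamee-Jain (Type II): Q = -0.965·√(gD⁵h_f/L)·ln[ε/(3.7D) + √(3.17ν²L/(gD³h_f))]
√(gD⁵h_f/L) = √(9.81·0.0782⁵·112/839) = 0.001957
ε/(3.7D) = 9.68×10^-4; √(3.17ν²L/(gD³h_f)) = 1.02×10^-4
Q = -0.965·0.001957·ln(0.001070) = 0.01292 m³/s
Check: V = 2.69 m/s, Re = 1.46×10^5, f = 0.02854, h_f = 113 m ≈ 112 m ✓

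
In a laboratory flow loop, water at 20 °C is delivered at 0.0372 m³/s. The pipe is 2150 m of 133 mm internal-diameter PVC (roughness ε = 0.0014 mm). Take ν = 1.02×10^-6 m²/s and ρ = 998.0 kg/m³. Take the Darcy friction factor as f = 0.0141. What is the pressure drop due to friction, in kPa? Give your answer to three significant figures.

Δp ≈ 815 kPa

V = 4Q/(πD²) = 4·0.0372/(π·0.133²) = 2.678 m/s
h_f = f(L/D)V²/(2g) = 0.01410·(2150/0.133)·2.678²/(2·9.81) = 83.29 m
Δp = ρg·h_f = 998.0·9.81·83.29 = 815.5 kPa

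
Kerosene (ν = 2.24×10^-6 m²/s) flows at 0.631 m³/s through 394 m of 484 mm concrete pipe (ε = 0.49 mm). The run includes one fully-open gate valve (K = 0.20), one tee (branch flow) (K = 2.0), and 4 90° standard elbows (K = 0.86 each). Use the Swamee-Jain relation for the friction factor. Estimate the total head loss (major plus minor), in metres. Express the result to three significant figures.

H_L ≈ 13.2 m

V = 4Q/(πD²) = 3.430 m/s; V²/2g = 0.5995 m
Re = 7.41×10^5, ε/D = 0.00101 → f = 0.02020 (Swamee-Jain)
Major: h_f = f(L/D)·V²/2g = 0.02020·814.0·0.5995 = 9.859 m
Minor: ΣK = 5.64; h_m = ΣK·V²/2g = 3.381 m
Total H_L = 9.859 + 3.381 = 13.24 m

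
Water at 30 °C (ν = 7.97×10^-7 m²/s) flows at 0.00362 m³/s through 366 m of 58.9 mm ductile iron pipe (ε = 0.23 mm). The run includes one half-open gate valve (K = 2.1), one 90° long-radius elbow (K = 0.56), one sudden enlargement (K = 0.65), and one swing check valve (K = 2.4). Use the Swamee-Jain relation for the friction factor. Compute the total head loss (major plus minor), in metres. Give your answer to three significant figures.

V = 4Q/(πD²) = 1.329 m/s; V²/2g = 0.08997 m
Re = 9.82×10^4, ε/D = 0.00390 → f = 0.02959 (Swamee-Jain)
Major: h_f = f(L/D)·V²/2g = 0.02959·6214·0.08997 = 16.54 m
Minor: ΣK = 5.71; h_m = ΣK·V²/2g = 0.5137 m
Total H_L = 16.54 + 0.5137 = 17.06 m

H_L ≈ 17.1 m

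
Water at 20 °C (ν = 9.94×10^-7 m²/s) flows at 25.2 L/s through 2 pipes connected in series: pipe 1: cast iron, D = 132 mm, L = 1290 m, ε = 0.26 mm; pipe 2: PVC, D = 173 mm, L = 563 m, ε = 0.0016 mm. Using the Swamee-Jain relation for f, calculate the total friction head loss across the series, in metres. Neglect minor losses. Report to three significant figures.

Pipe 1: V = 1.841 m/s, Re = 2.45×10^5, ε/D = 0.00197, f = 0.02423, h_1 = f(L/D)V²/2g = 40.92 m
Pipe 2: V = 1.072 m/s, Re = 1.87×10^5, ε/D = 9.25×10^-6, f = 0.01583, h_2 = f(L/D)V²/2g = 3.017 m
Series → Q common, losses add: H = Σh = 43.94 m

H ≈ 43.9 m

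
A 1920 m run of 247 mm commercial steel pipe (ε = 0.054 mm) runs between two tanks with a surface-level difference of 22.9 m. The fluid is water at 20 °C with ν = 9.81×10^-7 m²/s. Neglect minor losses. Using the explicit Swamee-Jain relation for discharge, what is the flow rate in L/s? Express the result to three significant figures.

Swamee-Jain (Type II): Q = -0.965·√(gD⁵h_f/L)·ln[ε/(3.7D) + √(3.17ν²L/(gD³h_f))]
√(gD⁵h_f/L) = √(9.81·0.247⁵·22.9/1920) = 0.01037
ε/(3.7D) = 5.91×10^-5; √(3.17ν²L/(gD³h_f)) = 4.16×10^-5
Q = -0.965·0.01037·ln(1.007×10^-4) = 0.09211 m³/s
Check: V = 1.92 m/s, Re = 4.84×10^5, f = 0.01573, h_f = 23.0 m ≈ 22.9 m ✓

Q ≈ 92.1 L/s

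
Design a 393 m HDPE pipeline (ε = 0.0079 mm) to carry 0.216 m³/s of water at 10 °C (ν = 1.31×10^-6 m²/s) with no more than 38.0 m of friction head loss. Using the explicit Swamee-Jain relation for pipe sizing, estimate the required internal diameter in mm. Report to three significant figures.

D ≈ 220 mm

Swamee-Jain (Type III): D = 0.66·[ε^1.25·(LQ²/(gh_f))^4.75 + ν·Q^9.4·(L/(gh_f))^5.2]^0.04
LQ²/(gh_f) = 0.04919; L/(gh_f) = 1.054
Term 1 = ε^1.25·(…)^4.75 = 2.56×10^-13; Term 2 = ν·Q^9.4·(…)^5.2 = 9.56×10^-13
D = 0.66·(2.56×10^-13 + 9.56×10^-13)^0.04 = 0.2202 m = 220 mm
Check: V = 5.67 m/s, Re = 9.53×10^5, f = 0.01249, h_f = 36.5 m ≈ 38.0 m ✓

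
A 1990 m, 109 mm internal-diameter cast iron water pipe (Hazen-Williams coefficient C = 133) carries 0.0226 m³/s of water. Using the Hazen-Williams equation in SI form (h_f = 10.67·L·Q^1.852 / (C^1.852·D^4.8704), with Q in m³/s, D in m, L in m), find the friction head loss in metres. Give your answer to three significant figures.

h_f = 10.67·1990·0.0226^1.852 / (133^1.852·0.109^4.8704) = 108.0 m

h_f ≈ 108 m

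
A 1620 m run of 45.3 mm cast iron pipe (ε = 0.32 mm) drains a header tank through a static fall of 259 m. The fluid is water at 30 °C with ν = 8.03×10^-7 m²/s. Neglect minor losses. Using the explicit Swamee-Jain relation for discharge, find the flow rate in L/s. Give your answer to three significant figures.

Q ≈ 3.27 L/s

Swamee-Jain (Type II): Q = -0.965·√(gD⁵h_f/L)·ln[ε/(3.7D) + √(3.17ν²L/(gD³h_f))]
√(gD⁵h_f/L) = √(9.81·0.0453⁵·259/1620) = 5.470×10^-4
ε/(3.7D) = 0.00191; √(3.17ν²L/(gD³h_f)) = 1.18×10^-4
Q = -0.965·5.470×10^-4·ln(0.002028) = 0.003273 m³/s
Check: V = 2.03 m/s, Re = 1.15×10^5, f = 0.03470, h_f = 261 m ≈ 259 m ✓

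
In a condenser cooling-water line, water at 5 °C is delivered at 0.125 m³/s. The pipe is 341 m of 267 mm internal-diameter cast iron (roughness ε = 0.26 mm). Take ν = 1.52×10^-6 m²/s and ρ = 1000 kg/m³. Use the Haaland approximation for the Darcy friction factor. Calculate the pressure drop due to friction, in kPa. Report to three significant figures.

V = 4Q/(πD²) = 4·0.125/(π·0.267²) = 2.233 m/s
Re = VD/ν = 2.233·0.267/1.52×10^-6 = 3.92×10^5 → turbulent
ε/D = 0.26/267 = 9.74×10^-4
Haaland: f = 0.02022
h_f = f(L/D)V²/(2g) = 0.02022·(341/0.267)·2.233²/(2·9.81) = 6.560 m
Δp = ρg·h_f = 1000·9.81·6.560 = 64.35 kPa

Δp ≈ 64.4 kPa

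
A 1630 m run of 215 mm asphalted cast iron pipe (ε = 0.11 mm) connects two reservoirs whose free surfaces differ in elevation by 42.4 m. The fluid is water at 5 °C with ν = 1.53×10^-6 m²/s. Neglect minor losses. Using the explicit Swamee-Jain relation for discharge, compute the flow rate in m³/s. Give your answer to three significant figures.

Q ≈ 0.0894 m³/s

Swamee-Jain (Type II): Q = -0.965·√(gD⁵h_f/L)·ln[ε/(3.7D) + √(3.17ν²L/(gD³h_f))]
√(gD⁵h_f/L) = √(9.81·0.215⁵·42.4/1630) = 0.01083
ε/(3.7D) = 1.38×10^-4; √(3.17ν²L/(gD³h_f)) = 5.41×10^-5
Q = -0.965·0.01083·ln(1.924×10^-4) = 0.08940 m³/s
Check: V = 2.46 m/s, Re = 3.46×10^5, f = 0.01822, h_f = 42.7 m ≈ 42.4 m ✓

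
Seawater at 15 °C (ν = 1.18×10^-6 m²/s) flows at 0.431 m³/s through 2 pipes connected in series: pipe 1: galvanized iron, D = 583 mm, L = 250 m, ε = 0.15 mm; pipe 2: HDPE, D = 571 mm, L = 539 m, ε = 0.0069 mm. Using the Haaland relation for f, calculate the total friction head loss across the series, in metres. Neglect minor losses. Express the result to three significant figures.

Pipe 1: V = 1.615 m/s, Re = 7.98×10^5, ε/D = 2.57×10^-4, f = 0.01536, h_1 = f(L/D)V²/2g = 0.8751 m
Pipe 2: V = 1.683 m/s, Re = 8.14×10^5, ε/D = 1.21×10^-5, f = 0.01219, h_2 = f(L/D)V²/2g = 1.661 m
Series → Q common, losses add: H = Σh = 2.536 m

H ≈ 2.54 m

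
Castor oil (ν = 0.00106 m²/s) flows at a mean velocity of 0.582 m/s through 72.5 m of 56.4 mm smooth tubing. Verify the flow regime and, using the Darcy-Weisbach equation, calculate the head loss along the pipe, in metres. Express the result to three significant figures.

h_f ≈ 45.9 m

Re = VD/ν = 0.582·0.05640/0.00106 = 31.0 → laminar (Re < 2300)
f = 64/Re = 2.067
h_f = f(L/D)V²/(2g) = 2.067·(72.5/0.05640)·0.582²/(2·9.81) = 45.87 m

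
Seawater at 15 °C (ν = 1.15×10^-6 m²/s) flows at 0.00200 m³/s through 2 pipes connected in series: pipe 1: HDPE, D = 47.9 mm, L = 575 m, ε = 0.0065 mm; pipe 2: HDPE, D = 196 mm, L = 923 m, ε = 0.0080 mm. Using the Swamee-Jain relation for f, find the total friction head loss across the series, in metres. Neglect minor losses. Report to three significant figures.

Pipe 1: V = 1.110 m/s, Re = 4.62×10^4, ε/D = 1.36×10^-4, f = 0.02165, h_1 = f(L/D)V²/2g = 16.32 m
Pipe 2: V = 0.06629 m/s, Re = 1.13×10^4, ε/D = 4.08×10^-5, f = 0.03003, h_2 = f(L/D)V²/2g = 0.03168 m
Series → Q common, losses add: H = Σh = 16.35 m

H ≈ 16.4 m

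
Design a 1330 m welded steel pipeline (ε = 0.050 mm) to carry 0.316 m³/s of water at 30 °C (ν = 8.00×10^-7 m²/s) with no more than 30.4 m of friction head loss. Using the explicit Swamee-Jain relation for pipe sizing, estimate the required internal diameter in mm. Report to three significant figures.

Swamee-Jain (Type III): D = 0.66·[ε^1.25·(LQ²/(gh_f))^4.75 + ν·Q^9.4·(L/(gh_f))^5.2]^0.04
LQ²/(gh_f) = 0.4453; L/(gh_f) = 4.460
Term 1 = ε^1.25·(…)^4.75 = 9.01×10^-8; Term 2 = ν·Q^9.4·(…)^5.2 = 3.77×10^-8
D = 0.66·(9.01×10^-8 + 3.77×10^-8)^0.04 = 0.3498 m = 350 mm
Check: V = 3.29 m/s, Re = 1.44×10^6, f = 0.01378, h_f = 28.9 m ≈ 30.4 m ✓

D ≈ 350 mm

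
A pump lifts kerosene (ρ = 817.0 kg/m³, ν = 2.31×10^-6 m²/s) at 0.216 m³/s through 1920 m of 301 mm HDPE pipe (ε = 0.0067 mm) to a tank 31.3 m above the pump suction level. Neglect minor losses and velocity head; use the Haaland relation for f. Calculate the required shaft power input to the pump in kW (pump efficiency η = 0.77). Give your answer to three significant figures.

P_shaft ≈ 164 kW

V = 4Q/(πD²) = 3.036 m/s; Re = 3.96×10^5; ε/D = 2.23×10^-5; f = 0.01385
h_f = f(L/D)V²/2g = 41.50 m
Total head H = z + h_f = 31.3 + 41.50 = 72.80 m
P_hyd = ρgQH = 817.0·9.81·0.216·72.80 = 126.0 kW
P_shaft = P_hyd/η = 126.0/0.77 = 163.7 kW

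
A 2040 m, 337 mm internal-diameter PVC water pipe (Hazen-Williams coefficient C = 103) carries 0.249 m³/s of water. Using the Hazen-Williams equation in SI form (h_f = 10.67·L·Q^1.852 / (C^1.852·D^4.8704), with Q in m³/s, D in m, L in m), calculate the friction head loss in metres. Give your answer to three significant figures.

h_f = 10.67·2040·0.249^1.852 / (103^1.852·0.337^4.8704) = 62.00 m

h_f ≈ 62.0 m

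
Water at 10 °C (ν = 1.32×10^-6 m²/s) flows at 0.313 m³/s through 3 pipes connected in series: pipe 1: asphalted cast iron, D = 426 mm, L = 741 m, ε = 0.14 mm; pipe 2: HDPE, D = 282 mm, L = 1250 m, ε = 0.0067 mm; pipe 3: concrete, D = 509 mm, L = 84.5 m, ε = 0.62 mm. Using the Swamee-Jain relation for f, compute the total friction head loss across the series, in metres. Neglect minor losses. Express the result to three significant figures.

Pipe 1: V = 2.196 m/s, Re = 7.09×10^5, ε/D = 3.29×10^-4, f = 0.01626, h_1 = f(L/D)V²/2g = 6.953 m
Pipe 2: V = 5.011 m/s, Re = 1.07×10^6, ε/D = 2.38×10^-5, f = 0.01205, h_2 = f(L/D)V²/2g = 68.39 m
Pipe 3: V = 1.538 m/s, Re = 5.93×10^5, ε/D = 0.00122, f = 0.02117, h_3 = f(L/D)V²/2g = 0.4238 m
Series → Q common, losses add: H = Σh = 75.77 m

H ≈ 75.8 m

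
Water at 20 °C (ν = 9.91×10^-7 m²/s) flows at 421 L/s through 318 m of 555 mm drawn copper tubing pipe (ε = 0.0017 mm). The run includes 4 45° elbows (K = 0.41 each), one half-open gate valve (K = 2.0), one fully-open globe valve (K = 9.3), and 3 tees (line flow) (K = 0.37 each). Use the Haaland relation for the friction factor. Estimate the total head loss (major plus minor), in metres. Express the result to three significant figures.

V = 4Q/(πD²) = 1.740 m/s; V²/2g = 0.1544 m
Re = 9.75×10^5, ε/D = 3.06×10^-6 → f = 0.01169 (Haaland)
Major: h_f = f(L/D)·V²/2g = 0.01169·573.0·0.1544 = 1.033 m
Minor: ΣK = 14.1; h_m = ΣK·V²/2g = 2.169 m
Total H_L = 1.033 + 2.169 = 3.202 m

H_L ≈ 3.20 m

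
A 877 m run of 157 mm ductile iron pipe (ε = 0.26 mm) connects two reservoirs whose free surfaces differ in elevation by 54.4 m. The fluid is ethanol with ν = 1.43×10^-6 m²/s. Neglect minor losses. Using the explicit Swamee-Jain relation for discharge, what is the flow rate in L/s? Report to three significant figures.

Q ≈ 55.9 L/s

Swamee-Jain (Type II): Q = -0.965·√(gD⁵h_f/L)·ln[ε/(3.7D) + √(3.17ν²L/(gD³h_f))]
√(gD⁵h_f/L) = √(9.81·0.157⁵·54.4/877) = 0.007619
ε/(3.7D) = 4.48×10^-4; √(3.17ν²L/(gD³h_f)) = 5.25×10^-5
Q = -0.965·0.007619·ln(5.000×10^-4) = 0.05588 m³/s
Check: V = 2.89 m/s, Re = 3.17×10^5, f = 0.02308, h_f = 54.8 m ≈ 54.4 m ✓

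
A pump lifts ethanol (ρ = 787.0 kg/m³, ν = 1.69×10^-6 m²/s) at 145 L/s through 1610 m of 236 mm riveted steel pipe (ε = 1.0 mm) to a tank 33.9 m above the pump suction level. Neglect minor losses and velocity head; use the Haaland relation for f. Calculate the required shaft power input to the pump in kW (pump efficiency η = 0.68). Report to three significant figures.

P_shaft ≈ 239 kW

V = 4Q/(πD²) = 3.315 m/s; Re = 4.63×10^5; ε/D = 0.00424; f = 0.02917
h_f = f(L/D)V²/2g = 111.4 m
Total head H = z + h_f = 33.9 + 111.4 = 145.3 m
P_hyd = ρgQH = 787.0·9.81·0.145·145.3 = 162.7 kW
P_shaft = P_hyd/η = 162.7/0.68 = 239.3 kW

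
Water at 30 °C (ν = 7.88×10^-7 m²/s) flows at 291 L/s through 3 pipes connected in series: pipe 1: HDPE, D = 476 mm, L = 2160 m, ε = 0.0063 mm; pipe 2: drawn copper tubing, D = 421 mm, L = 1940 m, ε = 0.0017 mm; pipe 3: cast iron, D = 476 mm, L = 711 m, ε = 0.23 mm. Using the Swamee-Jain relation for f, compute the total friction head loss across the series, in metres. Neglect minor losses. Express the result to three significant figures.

H ≈ 22.7 m

Pipe 1: V = 1.635 m/s, Re = 9.88×10^5, ε/D = 1.32×10^-5, f = 0.01195, h_1 = f(L/D)V²/2g = 7.391 m
Pipe 2: V = 2.090 m/s, Re = 1.12×10^6, ε/D = 4.04×10^-6, f = 0.01150, h_2 = f(L/D)V²/2g = 11.81 m
Pipe 3: V = 1.635 m/s, Re = 9.88×10^5, ε/D = 4.83×10^-4, f = 0.01719, h_3 = f(L/D)V²/2g = 3.500 m
Series → Q common, losses add: H = Σh = 22.70 m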